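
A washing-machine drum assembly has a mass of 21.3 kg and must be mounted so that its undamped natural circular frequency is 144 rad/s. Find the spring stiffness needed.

442000 N/m

k = m·ω_n² = 21.3 × 144.0² = 21.3 × 20740 = 441700 N/m.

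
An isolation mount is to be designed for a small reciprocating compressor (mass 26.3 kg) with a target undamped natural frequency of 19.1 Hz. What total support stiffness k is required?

379000 N/m

ω_n = 2πf_n = 2π × 19.1 = 120.0 rad/s.
k = m·ω_n² = 26.3 × 120.0² = 26.3 × 14400 = 378800 N/m.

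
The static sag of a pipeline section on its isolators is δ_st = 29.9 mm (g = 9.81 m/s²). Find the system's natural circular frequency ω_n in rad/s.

18.1 rad/s

ω_n = √(g/δ_st) = √(9.81/0.0299) = √328.1 = 18.11 rad/s.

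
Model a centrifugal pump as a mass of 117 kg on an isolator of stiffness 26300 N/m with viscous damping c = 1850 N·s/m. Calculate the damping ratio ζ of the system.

0.527

ω_n = √(k/m) = √(26300/117) = 14.99 rad/s.
Critical damping c_c = 2√(k·m) = 2√(26300 × 117) = 3508 N·s/m, so ζ = c/c_c = 1850/3508 = 0.5273.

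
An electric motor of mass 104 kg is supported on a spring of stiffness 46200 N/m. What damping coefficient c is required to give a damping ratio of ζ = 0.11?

c_c = 2√(k·m) = 2√(46200 × 104) = 4384 N·s/m.
c = ζ·c_c = 0.11 × 4384 = 482.2 N·s/m.

482 N·s/m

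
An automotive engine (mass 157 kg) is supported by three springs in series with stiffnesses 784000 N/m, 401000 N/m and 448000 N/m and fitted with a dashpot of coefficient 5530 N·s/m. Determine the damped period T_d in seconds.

Series springs: 1/k_eq = 1/784000 + 1/401000 + 1/448000 = 6.001×10^-6, so k_eq = 166600 N/m.
ω_n = √(k_eq/m) = √(166600/157) = 32.58 rad/s.
Critical damping c_c = 2√(k_eq·m) = 2√(166600 × 157) = 10230 N·s/m, so ζ = c/c_c = 5530/10230 = 0.5406.
ω_d = ω_n√(1 − ζ²) = 32.58 × √(1 − 0.292) = 27.41 rad/s.
T_d = 2π/ω_d = 0.2293 s.

0.229 s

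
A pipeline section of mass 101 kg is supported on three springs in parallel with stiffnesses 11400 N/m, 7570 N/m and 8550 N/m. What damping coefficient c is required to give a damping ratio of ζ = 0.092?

Parallel springs add: k_eq = 11400 + 7570 + 8550 = 27520 N/m.
c_c = 2√(k_eq·m) = 2√(27520 × 101) = 3334 N·s/m.
c = ζ·c_c = 0.092 × 3334 = 306.8 N·s/m.

307 N·s/m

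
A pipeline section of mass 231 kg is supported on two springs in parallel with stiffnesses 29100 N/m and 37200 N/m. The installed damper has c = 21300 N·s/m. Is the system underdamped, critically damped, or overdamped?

Parallel springs add: k_eq = 29100 + 37200 = 66300 N/m.
c_c = 2√(k_eq·m) = 7827 N·s/m; ζ = c/c_c = 21300/7827 = 2.72.
Since ζ > 1 the system is overdamped.

overdamped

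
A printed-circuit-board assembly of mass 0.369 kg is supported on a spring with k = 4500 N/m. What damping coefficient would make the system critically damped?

c_c = 2√(k·m) = 2√(4500 × 0.369) = 2 × 40.75 = 81.50 N·s/m.

81.5 N·s/m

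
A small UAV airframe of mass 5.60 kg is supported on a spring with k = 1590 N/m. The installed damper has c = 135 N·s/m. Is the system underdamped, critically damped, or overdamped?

underdamped

c_c = 2√(k·m) = 188.7 N·s/m; ζ = c/c_c = 135/188.7 = 0.715.
Since ζ < 1 the system is underdamped.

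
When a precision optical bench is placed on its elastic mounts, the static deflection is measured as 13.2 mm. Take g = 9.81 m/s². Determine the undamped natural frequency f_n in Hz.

ω_n = √(g/δ_st) = √(9.81/0.0132) = √743.2 = 27.26 rad/s.
f_n = ω_n/(2π) = 27.26/6.283 = 4.339 Hz.

4.34 Hz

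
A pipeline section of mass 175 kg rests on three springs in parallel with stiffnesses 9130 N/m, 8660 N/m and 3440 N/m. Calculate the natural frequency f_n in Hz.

1.75 Hz

Parallel springs add: k_eq = 9130 + 8660 + 3440 = 21230 N/m.
ω_n = √(k_eq/m) = √(21230/175) = √121.3 = 11.01 rad/s.
f_n = ω_n/(2π) = 11.01/6.283 = 1.753 Hz.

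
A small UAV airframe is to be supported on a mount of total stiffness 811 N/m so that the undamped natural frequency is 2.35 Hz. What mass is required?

ω_n = 2πf_n = 2π × 2.35 = 14.77 rad/s.
m = k/ω_n² = 811/14.77² = 811/218.0 = 3.720 kg.

3.72 kg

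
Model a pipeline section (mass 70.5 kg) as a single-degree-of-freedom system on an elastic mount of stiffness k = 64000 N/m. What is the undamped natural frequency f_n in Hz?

4.80 Hz

ω_n = √(k/m) = √(64000/70.5) = √907.8 = 30.13 rad/s.
f_n = ω_n/(2π) = 30.13/6.283 = 4.795 Hz.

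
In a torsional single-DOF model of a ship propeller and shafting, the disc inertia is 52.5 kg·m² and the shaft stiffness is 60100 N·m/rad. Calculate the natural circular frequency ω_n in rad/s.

33.8 rad/s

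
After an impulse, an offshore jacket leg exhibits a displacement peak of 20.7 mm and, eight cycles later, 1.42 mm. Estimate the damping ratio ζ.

0.0532

Logarithmic decrement δ = (1/n)·ln(x₀/x_n) = (1/8)·ln(20.7/1.42) = (1/8)·ln(14.58) = 0.3349.
ζ = δ/√(4π² + δ²) = 0.3349/√(39.48 + 0.112) = 0.3349/6.292 = 0.05323.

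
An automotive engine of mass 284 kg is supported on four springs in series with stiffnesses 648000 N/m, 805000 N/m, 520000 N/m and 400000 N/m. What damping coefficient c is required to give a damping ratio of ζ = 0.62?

7780 N·s/m

Series springs: 1/k_eq = 1/648000 + 1/805000 + 1/520000 + 1/400000 = 7.209×10^-6, so k_eq = 138700 N/m.
c_c = 2√(k_eq·m) = 2√(138700 × 284) = 12550 N·s/m.
c = ζ·c_c = 0.62 × 12550 = 7783 N·s/m.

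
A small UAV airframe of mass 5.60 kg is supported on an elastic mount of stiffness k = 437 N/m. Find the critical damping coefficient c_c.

c_c = 2√(k·m) = 2√(437.0 × 5.60) = 2 × 49.47 = 98.94 N·s/m.

98.9 N·s/m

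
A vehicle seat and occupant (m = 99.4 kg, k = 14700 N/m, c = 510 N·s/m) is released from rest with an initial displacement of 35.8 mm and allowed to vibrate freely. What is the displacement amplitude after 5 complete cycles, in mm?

ζ = c/(2√(km)) = 510/(2√(14700 × 99.4)) = 510/2418 = 0.2110.
Logarithmic decrement δ = 2πζ/√(1 − ζ²) = 2π × 0.2110/√(1 − 0.0445) = 1.356.
After n cycles, x_n/x₀ = e^(−nδ), so x_5 = 35.8 × e^(−5 × 1.356) = 35.8 × 0.001136 = 0.04068 mm.

0.0407 mm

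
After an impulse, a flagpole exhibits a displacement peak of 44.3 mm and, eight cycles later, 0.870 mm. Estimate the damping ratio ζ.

Logarithmic decrement δ = (1/n)·ln(x₀/x_n) = (1/8)·ln(44.3/0.870) = (1/8)·ln(50.92) = 0.4913.
ζ = δ/√(4π² + δ²) = 0.4913/√(39.48 + 0.241) = 0.4913/6.302 = 0.07795.

0.0780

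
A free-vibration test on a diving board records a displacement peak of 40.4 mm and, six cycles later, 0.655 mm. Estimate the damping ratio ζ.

Logarithmic decrement δ = (1/n)·ln(x₀/x_n) = (1/6)·ln(40.4/0.655) = (1/6)·ln(61.68) = 0.6870.
ζ = δ/√(4π² + δ²) = 0.6870/√(39.48 + 0.472) = 0.6870/6.321 = 0.1087.

0.109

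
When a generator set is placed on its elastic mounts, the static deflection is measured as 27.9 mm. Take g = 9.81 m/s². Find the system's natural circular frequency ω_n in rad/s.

ω_n = √(g/δ_st) = √(9.81/0.0279) = √351.6 = 18.75 rad/s.

18.8 rad/s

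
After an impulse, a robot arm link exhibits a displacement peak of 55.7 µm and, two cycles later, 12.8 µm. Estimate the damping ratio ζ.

Logarithmic decrement δ = (1/n)·ln(x₀/x_n) = (1/2)·ln(55.7/12.8) = (1/2)·ln(4.352) = 0.7353.
ζ = δ/√(4π² + δ²) = 0.7353/√(39.48 + 0.541) = 0.7353/6.326 = 0.1162.

0.116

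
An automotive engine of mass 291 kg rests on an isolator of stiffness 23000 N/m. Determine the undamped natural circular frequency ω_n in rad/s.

ω_n = √(k/m) = √(23000/291) = √79.04 = 8.890 rad/s.

8.89 rad/s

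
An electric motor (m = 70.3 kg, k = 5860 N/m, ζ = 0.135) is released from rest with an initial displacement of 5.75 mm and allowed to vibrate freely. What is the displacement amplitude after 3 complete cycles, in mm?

Logarithmic decrement δ = 2πζ/√(1 − ζ²) = 2π × 0.1350/√(1 − 0.0182) = 0.8561.
After n cycles, x_n/x₀ = e^(−nδ), so x_3 = 5.75 × e^(−3 × 0.8561) = 5.75 × 0.07667 = 0.4409 mm.

0.441 mm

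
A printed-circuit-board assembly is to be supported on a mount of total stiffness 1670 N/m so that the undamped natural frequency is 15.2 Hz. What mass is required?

ω_n = 2πf_n = 2π × 15.2 = 95.50 rad/s.
m = k/ω_n² = 1670/95.50² = 1670/9121 = 0.1831 kg.

0.183 kg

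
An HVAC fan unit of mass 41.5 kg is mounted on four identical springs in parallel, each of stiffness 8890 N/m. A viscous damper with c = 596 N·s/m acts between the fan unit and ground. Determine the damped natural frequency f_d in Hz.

Parallel springs add: k_eq = 4 × 8890 = 35560 N/m.
ω_n = √(k_eq/m) = √(35560/41.5) = 29.27 rad/s.
Critical damping c_c = 2√(k_eq·m) = 2√(35560 × 41.5) = 2430 N·s/m, so ζ = c/c_c = 596/2430 = 0.2453.
ω_d = ω_n√(1 − ζ²) = 29.27 × √(1 − 0.0602) = 28.38 rad/s.
f_d = ω_d/(2π) = 4.516 Hz.

4.52 Hz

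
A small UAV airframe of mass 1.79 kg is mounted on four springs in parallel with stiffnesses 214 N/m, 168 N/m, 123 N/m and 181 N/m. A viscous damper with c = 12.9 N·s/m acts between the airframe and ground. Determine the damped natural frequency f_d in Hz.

3.06 Hz

Parallel springs add: k_eq = 214 + 168 + 123 + 181 = 686.0 N/m.
ω_n = √(k_eq/m) = √(686.0/1.79) = 19.58 rad/s.
Critical damping c_c = 2√(k_eq·m) = 2√(686.0 × 1.79) = 70.08 N·s/m, so ζ = c/c_c = 12.9/70.08 = 0.1841.
ω_d = ω_n√(1 − ζ²) = 19.58 × √(1 − 0.0339) = 19.24 rad/s.
f_d = ω_d/(2π) = 3.062 Hz.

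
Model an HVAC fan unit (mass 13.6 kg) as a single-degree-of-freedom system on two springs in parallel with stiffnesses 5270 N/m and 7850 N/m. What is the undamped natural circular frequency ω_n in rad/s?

31.1 rad/s

Parallel springs add: k_eq = 5270 + 7850 = 13120 N/m.
ω_n = √(k_eq/m) = √(13120/13.6) = √964.7 = 31.06 rad/s.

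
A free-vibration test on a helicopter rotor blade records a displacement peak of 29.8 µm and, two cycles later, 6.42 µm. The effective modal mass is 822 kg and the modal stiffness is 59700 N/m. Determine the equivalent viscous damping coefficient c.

1700 N·s/m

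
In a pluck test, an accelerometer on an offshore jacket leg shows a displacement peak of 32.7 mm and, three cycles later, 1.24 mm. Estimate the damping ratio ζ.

0.171

Logarithmic decrement δ = (1/n)·ln(x₀/x_n) = (1/3)·ln(32.7/1.24) = (1/3)·ln(26.37) = 1.091.
ζ = δ/√(4π² + δ²) = 1.091/√(39.48 + 1.19) = 1.091/6.377 = 0.1710.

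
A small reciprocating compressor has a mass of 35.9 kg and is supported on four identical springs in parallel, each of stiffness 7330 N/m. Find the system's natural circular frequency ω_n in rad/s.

Parallel springs add: k_eq = 4 × 7330 = 29320 N/m.
ω_n = √(k_eq/m) = √(29320/35.9) = √816.7 = 28.58 rad/s.

28.6 rad/s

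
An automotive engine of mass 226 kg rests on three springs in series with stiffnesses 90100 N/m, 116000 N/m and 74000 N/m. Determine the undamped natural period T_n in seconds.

0.545 s

Series springs: 1/k_eq = 1/90100 + 1/116000 + 1/74000 = 3.323×10^-5, so k_eq = 30090 N/m.
ω_n = √(k_eq/m) = √(30090/226) = √133.1 = 11.54 rad/s.
T_n = 2π/ω_n = 6.283/11.54 = 0.5445 s.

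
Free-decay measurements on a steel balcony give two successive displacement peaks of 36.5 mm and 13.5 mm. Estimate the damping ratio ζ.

Logarithmic decrement δ = (1/n)·ln(x₀/x_n) = (1/1)·ln(36.5/13.5) = (1/1)·ln(2.704) = 0.9946.
ζ = δ/√(4π² + δ²) = 0.9946/√(39.48 + 0.989) = 0.9946/6.361 = 0.1564.

0.156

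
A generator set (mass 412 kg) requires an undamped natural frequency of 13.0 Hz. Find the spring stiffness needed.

2750000 N/m

ω_n = 2πf_n = 2π × 13.0 = 81.68 rad/s.
k = m·ω_n² = 412 × 81.68² = 412 × 6672 = 2749000 N/m.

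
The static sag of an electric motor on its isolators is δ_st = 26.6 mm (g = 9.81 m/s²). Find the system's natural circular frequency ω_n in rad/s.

19.2 rad/s

ω_n = √(g/δ_st) = √(9.81/0.0266) = √368.8 = 19.20 rad/s.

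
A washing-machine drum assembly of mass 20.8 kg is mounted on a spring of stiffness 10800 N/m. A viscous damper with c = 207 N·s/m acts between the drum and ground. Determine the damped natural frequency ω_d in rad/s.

22.2 rad/s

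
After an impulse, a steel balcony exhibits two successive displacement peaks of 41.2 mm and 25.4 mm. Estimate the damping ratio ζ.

Logarithmic decrement δ = (1/n)·ln(x₀/x_n) = (1/1)·ln(41.2/25.4) = (1/1)·ln(1.622) = 0.4837.
ζ = δ/√(4π² + δ²) = 0.4837/√(39.48 + 0.234) = 0.4837/6.302 = 0.07675.

0.0768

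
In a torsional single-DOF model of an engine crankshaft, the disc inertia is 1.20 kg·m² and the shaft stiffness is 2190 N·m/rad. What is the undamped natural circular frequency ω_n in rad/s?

42.7 rad/s

ω_n = √(k_t/J) = √(2190/1.20) = √1825 = 42.72 rad/s.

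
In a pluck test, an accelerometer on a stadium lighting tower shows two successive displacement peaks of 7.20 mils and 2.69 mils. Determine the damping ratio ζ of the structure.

0.155

Logarithmic decrement δ = (1/n)·ln(x₀/x_n) = (1/1)·ln(7.20/2.69) = (1/1)·ln(2.677) = 0.9845.
ζ = δ/√(4π² + δ²) = 0.9845/√(39.48 + 0.969) = 0.9845/6.360 = 0.1548.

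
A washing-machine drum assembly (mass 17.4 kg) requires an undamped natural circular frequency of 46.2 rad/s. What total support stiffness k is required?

37100 N/m

k = m·ω_n² = 17.4 × 46.20² = 17.4 × 2134 = 37140 N/m.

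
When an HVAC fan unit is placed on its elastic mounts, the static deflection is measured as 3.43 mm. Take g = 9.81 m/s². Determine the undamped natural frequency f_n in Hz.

8.51 Hz

ω_n = √(g/δ_st) = √(9.81/0.00343) = √2860 = 53.48 rad/s.
f_n = ω_n/(2π) = 53.48/6.283 = 8.512 Hz.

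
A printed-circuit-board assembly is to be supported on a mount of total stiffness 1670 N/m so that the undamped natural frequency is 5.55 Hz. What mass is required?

1.37 kg

ω_n = 2πf_n = 2π × 5.55 = 34.87 rad/s.
m = k/ω_n² = 1670/34.87² = 1670/1216 = 1.373 kg.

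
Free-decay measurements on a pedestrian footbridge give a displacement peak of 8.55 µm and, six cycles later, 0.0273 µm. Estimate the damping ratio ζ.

Logarithmic decrement δ = (1/n)·ln(x₀/x_n) = (1/6)·ln(8.55/0.0273) = (1/6)·ln(313.2) = 0.9578.
ζ = δ/√(4π² + δ²) = 0.9578/√(39.48 + 0.917) = 0.9578/6.356 = 0.1507.

0.151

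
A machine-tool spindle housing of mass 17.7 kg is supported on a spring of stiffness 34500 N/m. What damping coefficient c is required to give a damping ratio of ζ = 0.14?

c_c = 2√(k·m) = 2√(34500 × 17.7) = 1563 N·s/m.
c = ζ·c_c = 0.14 × 1563 = 218.8 N·s/m.

219 N·s/m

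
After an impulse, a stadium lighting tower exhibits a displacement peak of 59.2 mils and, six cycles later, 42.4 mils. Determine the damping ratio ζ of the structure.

Logarithmic decrement δ = (1/n)·ln(x₀/x_n) = (1/6)·ln(59.2/42.4) = (1/6)·ln(1.396) = 0.05563.
ζ = δ/√(4π² + δ²) = 0.05563/√(39.48 + 0.00309) = 0.05563/6.283 = 0.008853.

0.00885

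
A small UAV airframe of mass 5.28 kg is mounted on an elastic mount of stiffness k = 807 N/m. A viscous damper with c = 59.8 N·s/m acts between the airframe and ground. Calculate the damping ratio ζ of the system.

ω_n = √(k/m) = √(807.0/5.28) = 12.36 rad/s.
Critical damping c_c = 2√(k·m) = 2√(807.0 × 5.28) = 130.6 N·s/m, so ζ = c/c_c = 59.8/130.6 = 0.4581.

0.458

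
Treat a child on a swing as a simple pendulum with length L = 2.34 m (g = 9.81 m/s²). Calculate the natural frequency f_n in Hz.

For a simple pendulum ω_n = √(g/L) = √(9.81/2.34) = √4.192 = 2.048 rad/s.
f_n = ω_n/(2π) = 2.048/6.283 = 0.3259 Hz.

0.326 Hz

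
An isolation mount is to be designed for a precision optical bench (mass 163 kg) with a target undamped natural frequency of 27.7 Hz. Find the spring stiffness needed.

4940000 N/m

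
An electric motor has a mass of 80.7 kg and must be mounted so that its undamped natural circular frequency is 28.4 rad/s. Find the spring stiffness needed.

65100 N/m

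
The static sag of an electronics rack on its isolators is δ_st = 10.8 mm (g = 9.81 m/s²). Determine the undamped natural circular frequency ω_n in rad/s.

30.1 rad/s

ω_n = √(g/δ_st) = √(9.81/0.0108) = √908.3 = 30.14 rad/s.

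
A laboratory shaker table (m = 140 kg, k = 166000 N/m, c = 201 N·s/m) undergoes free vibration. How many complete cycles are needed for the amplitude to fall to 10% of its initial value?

18 cycles

ζ = c/(2√(km)) = 201/(2√(166000 × 140)) = 201/9642 = 0.02085.
Logarithmic decrement δ = 2πζ/√(1 − ζ²) = 2π × 0.02085/√(1 − 0.000435) = 0.1310.
x_n/x₀ = e^(−nδ) ≤ 0.1; take ln: n ≥ ln(1/0.1)/δ = 2.303/0.1310 = 17.57.
So 18 complete cycles are required.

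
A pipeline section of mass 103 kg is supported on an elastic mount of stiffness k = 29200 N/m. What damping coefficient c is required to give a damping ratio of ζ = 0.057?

198 N·s/m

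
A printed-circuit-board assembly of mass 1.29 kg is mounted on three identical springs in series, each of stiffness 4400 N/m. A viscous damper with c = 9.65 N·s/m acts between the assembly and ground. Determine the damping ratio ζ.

Series springs: 1/k_eq = 3/4400, so k_eq = 4400/3 = 1467 N/m.
ω_n = √(k_eq/m) = √(1467/1.29) = 33.72 rad/s.
Critical damping c_c = 2√(k_eq·m) = 2√(1467 × 1.29) = 86.99 N·s/m, so ζ = c/c_c = 9.65/86.99 = 0.1109.

0.111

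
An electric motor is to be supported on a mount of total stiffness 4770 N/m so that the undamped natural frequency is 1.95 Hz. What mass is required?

31.8 kg

ω_n = 2πf_n = 2π × 1.95 = 12.25 rad/s.
m = k/ω_n² = 4770/12.25² = 4770/150.1 = 31.78 kg.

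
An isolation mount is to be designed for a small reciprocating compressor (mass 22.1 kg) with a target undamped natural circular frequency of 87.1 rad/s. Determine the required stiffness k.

k = m·ω_n² = 22.1 × 87.10² = 22.1 × 7586 = 167700 N/m.

168000 N/m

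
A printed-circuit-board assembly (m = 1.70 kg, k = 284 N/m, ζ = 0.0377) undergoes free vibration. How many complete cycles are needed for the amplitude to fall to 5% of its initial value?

Logarithmic decrement δ = 2πζ/√(1 − ζ²) = 2π × 0.03770/√(1 − 0.00142) = 0.2370.
x_n/x₀ = e^(−nδ) ≤ 0.05; take ln: n ≥ ln(1/0.05)/δ = 2.996/0.2370 = 12.64.
So 13 complete cycles are required.

13 cycles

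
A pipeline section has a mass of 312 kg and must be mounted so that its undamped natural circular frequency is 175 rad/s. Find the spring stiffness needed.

9560000 N/m

k = m·ω_n² = 312 × 175.0² = 312 × 30620 = 9555000 N/m.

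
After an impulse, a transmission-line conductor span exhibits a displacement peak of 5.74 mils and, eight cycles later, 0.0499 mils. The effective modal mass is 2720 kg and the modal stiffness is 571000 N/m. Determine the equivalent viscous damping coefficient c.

Logarithmic decrement δ = (1/n)·ln(x₀/x_n) = (1/8)·ln(5.74/0.0499) = (1/8)·ln(115.0) = 0.5931.
ζ = δ/√(4π² + δ²) = 0.5931/√(39.48 + 0.352) = 0.5931/6.311 = 0.09398.
c = ζ · 2√(km) = 0.09398 × 2√(571000 × 2720) = 0.09398 × 78820 = 7408 N·s/m.

7410 N·s/m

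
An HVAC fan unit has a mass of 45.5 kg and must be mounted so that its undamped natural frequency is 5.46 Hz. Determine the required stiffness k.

ω_n = 2πf_n = 2π × 5.46 = 34.31 rad/s.
k = m·ω_n² = 45.5 × 34.31² = 45.5 × 1177 = 53550 N/m.

53500 N/m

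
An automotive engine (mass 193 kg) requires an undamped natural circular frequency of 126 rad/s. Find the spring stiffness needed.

k = m·ω_n² = 193 × 126.0² = 193 × 15880 = 3064000 N/m.

3060000 N/m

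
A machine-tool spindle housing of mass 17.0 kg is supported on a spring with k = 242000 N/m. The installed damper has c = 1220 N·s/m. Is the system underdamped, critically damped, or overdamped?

underdamped

c_c = 2√(k·m) = 4057 N·s/m; ζ = c/c_c = 1220/4057 = 0.301.
Since ζ < 1 the system is underdamped.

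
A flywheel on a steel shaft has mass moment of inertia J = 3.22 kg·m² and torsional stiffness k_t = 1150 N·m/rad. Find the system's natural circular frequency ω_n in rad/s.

18.9 rad/s

ω_n = √(k_t/J) = √(1150/3.22) = √357.1 = 18.90 rad/s.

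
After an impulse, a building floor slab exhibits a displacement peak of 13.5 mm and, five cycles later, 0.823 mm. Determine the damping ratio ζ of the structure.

Logarithmic decrement δ = (1/n)·ln(x₀/x_n) = (1/5)·ln(13.5/0.823) = (1/5)·ln(16.40) = 0.5595.
ζ = δ/√(4π² + δ²) = 0.5595/√(39.48 + 0.313) = 0.5595/6.308 = 0.08870.

0.0887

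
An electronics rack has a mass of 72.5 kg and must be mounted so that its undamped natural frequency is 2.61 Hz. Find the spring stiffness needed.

ω_n = 2πf_n = 2π × 2.61 = 16.40 rad/s.
k = m·ω_n² = 72.5 × 16.40² = 72.5 × 268.9 = 19500 N/m.

19500 N/m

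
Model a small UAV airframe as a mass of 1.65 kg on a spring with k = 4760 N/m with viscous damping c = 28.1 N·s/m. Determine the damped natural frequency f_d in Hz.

8.44 Hz

ω_n = √(k/m) = √(4760/1.65) = 53.71 rad/s.
Critical damping c_c = 2√(k·m) = 2√(4760 × 1.65) = 177.2 N·s/m, so ζ = c/c_c = 28.1/177.2 = 0.1585.
ω_d = ω_n√(1 − ζ²) = 53.71 × √(1 − 0.0251) = 53.03 rad/s.
f_d = ω_d/(2π) = 8.440 Hz.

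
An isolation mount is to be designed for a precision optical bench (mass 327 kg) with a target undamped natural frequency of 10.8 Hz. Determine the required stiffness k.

1510000 N/m

ω_n = 2πf_n = 2π × 10.8 = 67.86 rad/s.
k = m·ω_n² = 327 × 67.86² = 327 × 4605 = 1506000 N/m.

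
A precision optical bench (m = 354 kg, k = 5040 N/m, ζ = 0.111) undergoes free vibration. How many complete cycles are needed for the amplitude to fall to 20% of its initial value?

Logarithmic decrement δ = 2πζ/√(1 − ζ²) = 2π × 0.1110/√(1 − 0.0123) = 0.7018.
x_n/x₀ = e^(−nδ) ≤ 0.2; take ln: n ≥ ln(1/0.2)/δ = 1.609/0.7018 = 2.293.
So 3 complete cycles are required.

3 cycles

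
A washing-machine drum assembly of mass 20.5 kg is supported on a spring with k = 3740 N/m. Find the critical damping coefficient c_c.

554 N·s/m

c_c = 2√(k·m) = 2√(3740 × 20.5) = 2 × 276.9 = 553.8 N·s/m.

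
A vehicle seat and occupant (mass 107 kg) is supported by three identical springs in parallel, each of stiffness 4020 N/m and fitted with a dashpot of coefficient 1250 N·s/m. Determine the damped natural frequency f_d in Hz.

Parallel springs add: k_eq = 3 × 4020 = 12060 N/m.
ω_n = √(k_eq/m) = √(12060/107) = 10.62 rad/s.
Critical damping c_c = 2√(k_eq·m) = 2√(12060 × 107) = 2272 N·s/m, so ζ = c/c_c = 1250/2272 = 0.5502.
ω_d = ω_n√(1 − ζ²) = 10.62 × √(1 − 0.303) = 8.865 rad/s.
f_d = ω_d/(2π) = 1.411 Hz.

1.41 Hz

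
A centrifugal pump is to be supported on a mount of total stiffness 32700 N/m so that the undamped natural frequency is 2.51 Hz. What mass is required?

ω_n = 2πf_n = 2π × 2.51 = 15.77 rad/s.
m = k/ω_n² = 32700/15.77² = 32700/248.7 = 131.5 kg.

131 kg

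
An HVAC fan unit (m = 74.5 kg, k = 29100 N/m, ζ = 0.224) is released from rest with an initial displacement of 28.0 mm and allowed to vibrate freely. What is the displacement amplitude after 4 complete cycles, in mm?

Logarithmic decrement δ = 2πζ/√(1 − ζ²) = 2π × 0.2240/√(1 − 0.0502) = 1.444.
After n cycles, x_n/x₀ = e^(−nδ), so x_4 = 28.0 × e^(−4 × 1.444) = 28.0 × 0.003099 = 0.08679 mm.

0.0868 mm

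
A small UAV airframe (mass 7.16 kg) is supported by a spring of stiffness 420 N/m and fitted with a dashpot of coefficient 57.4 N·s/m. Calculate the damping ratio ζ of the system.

ω_n = √(k/m) = √(420.0/7.16) = 7.659 rad/s.
Critical damping c_c = 2√(k·m) = 2√(420.0 × 7.16) = 109.7 N·s/m, so ζ = c/c_c = 57.4/109.7 = 0.5234.

0.523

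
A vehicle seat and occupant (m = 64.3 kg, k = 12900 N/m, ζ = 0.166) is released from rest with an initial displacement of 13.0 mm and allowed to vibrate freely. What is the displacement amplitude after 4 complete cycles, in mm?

0.189 mm

Logarithmic decrement δ = 2πζ/√(1 − ζ²) = 2π × 0.1660/√(1 − 0.0276) = 1.058.
After n cycles, x_n/x₀ = e^(−nδ), so x_4 = 13.0 × e^(−4 × 1.058) = 13.0 × 0.01454 = 0.1890 mm.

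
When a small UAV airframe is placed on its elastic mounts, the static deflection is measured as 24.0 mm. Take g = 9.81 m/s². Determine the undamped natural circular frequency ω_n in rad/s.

20.2 rad/s

ω_n = √(g/δ_st) = √(9.81/0.0240) = √408.8 = 20.22 rad/s.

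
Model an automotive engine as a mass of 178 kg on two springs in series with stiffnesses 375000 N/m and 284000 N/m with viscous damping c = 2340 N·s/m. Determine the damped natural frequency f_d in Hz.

4.68 Hz

Series springs: 1/k_eq = 1/375000 + 1/284000 = 6.188×10^-6, so k_eq = 161600 N/m.
ω_n = √(k_eq/m) = √(161600/178) = 30.13 rad/s.
Critical damping c_c = 2√(k_eq·m) = 2√(161600 × 178) = 10730 N·s/m, so ζ = c/c_c = 2340/10730 = 0.2181.
ω_d = ω_n√(1 − ζ²) = 30.13 × √(1 − 0.0476) = 29.41 rad/s.
f_d = ω_d/(2π) = 4.680 Hz.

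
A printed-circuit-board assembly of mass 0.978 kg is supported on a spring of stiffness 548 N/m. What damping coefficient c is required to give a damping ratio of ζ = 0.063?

c_c = 2√(k·m) = 2√(548.0 × 0.978) = 46.30 N·s/m.
c = ζ·c_c = 0.063 × 46.30 = 2.917 N·s/m.

2.92 N·s/m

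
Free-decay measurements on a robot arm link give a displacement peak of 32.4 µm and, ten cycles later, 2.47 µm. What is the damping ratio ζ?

Logarithmic decrement δ = (1/n)·ln(x₀/x_n) = (1/10)·ln(32.4/2.47) = (1/10)·ln(13.12) = 0.2574.
ζ = δ/√(4π² + δ²) = 0.2574/√(39.48 + 0.0663) = 0.2574/6.288 = 0.04093.

0.0409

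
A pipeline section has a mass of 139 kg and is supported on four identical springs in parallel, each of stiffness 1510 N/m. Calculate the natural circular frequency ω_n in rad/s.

6.59 rad/s

Parallel springs add: k_eq = 4 × 1510 = 6040 N/m.
ω_n = √(k_eq/m) = √(6040/139) = √43.45 = 6.592 rad/s.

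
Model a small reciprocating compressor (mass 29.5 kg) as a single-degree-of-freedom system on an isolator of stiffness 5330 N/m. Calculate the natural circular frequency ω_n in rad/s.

13.4 rad/s

ω_n = √(k/m) = √(5330/29.5) = √180.7 = 13.44 rad/s.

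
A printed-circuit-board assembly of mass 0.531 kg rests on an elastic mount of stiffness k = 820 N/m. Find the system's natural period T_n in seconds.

0.160 s

ω_n = √(k/m) = √(820.0/0.531) = √1544 = 39.30 rad/s.
T_n = 2π/ω_n = 6.283/39.30 = 0.1599 s.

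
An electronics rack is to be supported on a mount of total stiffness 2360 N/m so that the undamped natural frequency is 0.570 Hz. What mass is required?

ω_n = 2πf_n = 2π × 0.570 = 3.581 rad/s.
m = k/ω_n² = 2360/3.581² = 2360/12.83 = 184.0 kg.

184 kg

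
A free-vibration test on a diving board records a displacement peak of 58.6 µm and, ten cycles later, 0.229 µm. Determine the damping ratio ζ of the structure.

0.0879

Logarithmic decrement δ = (1/n)·ln(x₀/x_n) = (1/10)·ln(58.6/0.229) = (1/10)·ln(255.9) = 0.5545.
ζ = δ/√(4π² + δ²) = 0.5545/√(39.48 + 0.307) = 0.5545/6.308 = 0.08791.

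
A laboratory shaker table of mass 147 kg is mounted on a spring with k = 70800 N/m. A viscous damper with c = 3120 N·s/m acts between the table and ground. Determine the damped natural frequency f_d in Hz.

3.06 Hz

ω_n = √(k/m) = √(70800/147) = 21.95 rad/s.
Critical damping c_c = 2√(k·m) = 2√(70800 × 147) = 6452 N·s/m, so ζ = c/c_c = 3120/6452 = 0.4836.
ω_d = ω_n√(1 − ζ²) = 21.95 × √(1 − 0.234) = 19.21 rad/s.
f_d = ω_d/(2π) = 3.057 Hz.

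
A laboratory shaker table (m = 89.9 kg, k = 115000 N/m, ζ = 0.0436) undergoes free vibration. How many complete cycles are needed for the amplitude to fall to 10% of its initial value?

9 cycles

Logarithmic decrement δ = 2πζ/√(1 − ζ²) = 2π × 0.04360/√(1 − 0.00190) = 0.2742.
x_n/x₀ = e^(−nδ) ≤ 0.1; take ln: n ≥ ln(1/0.1)/δ = 2.303/0.2742 = 8.397.
So 9 complete cycles are required.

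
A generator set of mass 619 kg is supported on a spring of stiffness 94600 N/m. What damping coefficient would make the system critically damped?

15300 N·s/m

c_c = 2√(k·m) = 2√(94600 × 619) = 2 × 7652 = 15300 N·s/m.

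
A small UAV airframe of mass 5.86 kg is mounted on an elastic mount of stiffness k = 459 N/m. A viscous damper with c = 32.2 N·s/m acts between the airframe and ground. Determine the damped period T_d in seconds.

0.747 s

ω_n = √(k/m) = √(459.0/5.86) = 8.850 rad/s.
Critical damping c_c = 2√(k·m) = 2√(459.0 × 5.86) = 103.7 N·s/m, so ζ = c/c_c = 32.2/103.7 = 0.3104.
ω_d = ω_n√(1 − ζ²) = 8.850 × √(1 − 0.0964) = 8.413 rad/s.
T_d = 2π/ω_d = 0.7468 s.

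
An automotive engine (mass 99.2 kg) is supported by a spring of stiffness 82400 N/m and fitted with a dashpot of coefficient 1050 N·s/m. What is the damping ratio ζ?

ω_n = √(k/m) = √(82400/99.2) = 28.82 rad/s.
Critical damping c_c = 2√(k·m) = 2√(82400 × 99.2) = 5718 N·s/m, so ζ = c/c_c = 1050/5718 = 0.1836.

0.184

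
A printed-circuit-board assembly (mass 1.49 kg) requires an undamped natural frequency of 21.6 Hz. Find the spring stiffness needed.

ω_n = 2πf_n = 2π × 21.6 = 135.7 rad/s.
k = m·ω_n² = 1.49 × 135.7² = 1.49 × 18420 = 27440 N/m.

27400 N/m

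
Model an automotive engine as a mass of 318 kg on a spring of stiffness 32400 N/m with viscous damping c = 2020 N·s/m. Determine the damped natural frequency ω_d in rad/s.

ω_n = √(k/m) = √(32400/318) = 10.09 rad/s.
Critical damping c_c = 2√(k·m) = 2√(32400 × 318) = 6420 N·s/m, so ζ = c/c_c = 2020/6420 = 0.3147.
ω_d = ω_n√(1 − ζ²) = 10.09 × √(1 − 0.0990) = 9.581 rad/s.

9.58 rad/s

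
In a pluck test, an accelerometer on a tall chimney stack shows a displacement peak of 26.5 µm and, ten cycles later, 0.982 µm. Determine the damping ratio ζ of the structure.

0.0524

Logarithmic decrement δ = (1/n)·ln(x₀/x_n) = (1/10)·ln(26.5/0.982) = (1/10)·ln(26.99) = 0.3295.
ζ = δ/√(4π² + δ²) = 0.3295/√(39.48 + 0.109) = 0.3295/6.292 = 0.05237.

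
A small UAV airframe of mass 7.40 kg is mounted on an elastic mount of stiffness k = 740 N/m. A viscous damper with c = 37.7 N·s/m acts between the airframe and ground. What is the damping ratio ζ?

0.255

ω_n = √(k/m) = √(740.0/7.40) = 10.00 rad/s.
Critical damping c_c = 2√(k·m) = 2√(740.0 × 7.40) = 148.0 N·s/m, so ζ = c/c_c = 37.7/148.0 = 0.2547.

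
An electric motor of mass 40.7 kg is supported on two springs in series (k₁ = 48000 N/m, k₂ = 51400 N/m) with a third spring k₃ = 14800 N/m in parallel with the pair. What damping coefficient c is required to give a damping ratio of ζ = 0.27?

Series pair: k_s = k₁k₂/(k₁+k₂) = (48000)(51400)/(48000 + 51400) = 24820 N/m. In parallel with k₃: k_eq = 24820 + 14800 = 39620 N/m.
c_c = 2√(k_eq·m) = 2√(39620 × 40.7) = 2540 N·s/m.
c = ζ·c_c = 0.27 × 2540 = 685.7 N·s/m.

686 N·s/m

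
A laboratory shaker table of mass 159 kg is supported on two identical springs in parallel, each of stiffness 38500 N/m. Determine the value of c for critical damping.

Parallel springs add: k_eq = 2 × 38500 = 77000 N/m.
c_c = 2√(k_eq·m) = 2√(77000 × 159) = 2 × 3499 = 6998 N·s/m.

7000 N·s/m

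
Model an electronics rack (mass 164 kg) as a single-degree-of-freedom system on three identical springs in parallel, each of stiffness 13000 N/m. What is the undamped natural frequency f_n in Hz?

Parallel springs add: k_eq = 3 × 13000 = 39000 N/m.
ω_n = √(k_eq/m) = √(39000/164) = √237.8 = 15.42 rad/s.
f_n = ω_n/(2π) = 15.42/6.283 = 2.454 Hz.

2.45 Hz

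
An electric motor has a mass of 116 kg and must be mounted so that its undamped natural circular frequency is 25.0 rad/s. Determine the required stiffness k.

72500 N/m

k = m·ω_n² = 116 × 25.00² = 116 × 625.0 = 72500 N/m.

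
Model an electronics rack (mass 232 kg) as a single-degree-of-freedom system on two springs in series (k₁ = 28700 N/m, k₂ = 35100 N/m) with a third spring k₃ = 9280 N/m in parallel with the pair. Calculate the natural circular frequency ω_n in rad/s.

Series pair: k_s = k₁k₂/(k₁+k₂) = (28700)(35100)/(28700 + 35100) = 15790 N/m. In parallel with k₃: k_eq = 15790 + 9280 = 25070 N/m.
ω_n = √(k_eq/m) = √(25070/232) = √108.1 = 10.40 rad/s.

10.4 rad/s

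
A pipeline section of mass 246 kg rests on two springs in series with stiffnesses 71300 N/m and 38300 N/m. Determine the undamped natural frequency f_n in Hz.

Series springs: 1/k_eq = 1/71300 + 1/38300 = 4.013×10^-5, so k_eq = 24920 N/m.
ω_n = √(k_eq/m) = √(24920/246) = √101.3 = 10.06 rad/s.
f_n = ω_n/(2π) = 10.06/6.283 = 1.602 Hz.

1.60 Hz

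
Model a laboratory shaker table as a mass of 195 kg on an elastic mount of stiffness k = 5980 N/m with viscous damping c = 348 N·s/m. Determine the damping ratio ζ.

ω_n = √(k/m) = √(5980/195) = 5.538 rad/s.
Critical damping c_c = 2√(k·m) = 2√(5980 × 195) = 2160 N·s/m, so ζ = c/c_c = 348/2160 = 0.1611.

0.161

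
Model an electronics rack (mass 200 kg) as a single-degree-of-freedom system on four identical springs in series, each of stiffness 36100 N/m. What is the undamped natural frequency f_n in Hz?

1.07 Hz

Series springs: 1/k_eq = 4/36100, so k_eq = 36100/4 = 9025 N/m.
ω_n = √(k_eq/m) = √(9025/200) = √45.12 = 6.718 rad/s.
f_n = ω_n/(2π) = 6.718/6.283 = 1.069 Hz.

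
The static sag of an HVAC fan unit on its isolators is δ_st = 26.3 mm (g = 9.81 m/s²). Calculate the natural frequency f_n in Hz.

ω_n = √(g/δ_st) = √(9.81/0.0263) = √373.0 = 19.31 rad/s.
f_n = ω_n/(2π) = 19.31/6.283 = 3.074 Hz.

3.07 Hz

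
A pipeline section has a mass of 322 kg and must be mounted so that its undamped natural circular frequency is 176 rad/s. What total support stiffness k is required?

9970000 N/m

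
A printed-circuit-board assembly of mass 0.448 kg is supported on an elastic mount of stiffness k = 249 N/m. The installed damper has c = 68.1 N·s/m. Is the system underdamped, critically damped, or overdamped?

overdamped

c_c = 2√(k·m) = 21.12 N·s/m; ζ = c/c_c = 68.1/21.12 = 3.22.
Since ζ > 1 the system is overdamped.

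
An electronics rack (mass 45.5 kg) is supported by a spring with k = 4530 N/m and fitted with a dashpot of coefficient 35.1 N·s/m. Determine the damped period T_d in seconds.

ω_n = √(k/m) = √(4530/45.5) = 9.978 rad/s.
Critical damping c_c = 2√(k·m) = 2√(4530 × 45.5) = 908.0 N·s/m, so ζ = c/c_c = 35.1/908.0 = 0.03866.
ω_d = ω_n√(1 − ζ²) = 9.978 × √(1 − 0.00149) = 9.971 rad/s.
T_d = 2π/ω_d = 0.6302 s.

0.630 s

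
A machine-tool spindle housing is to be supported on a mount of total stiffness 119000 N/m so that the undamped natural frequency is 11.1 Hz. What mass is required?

ω_n = 2πf_n = 2π × 11.1 = 69.74 rad/s.
m = k/ω_n² = 119000/69.74² = 119000/4864 = 24.46 kg.

24.5 kg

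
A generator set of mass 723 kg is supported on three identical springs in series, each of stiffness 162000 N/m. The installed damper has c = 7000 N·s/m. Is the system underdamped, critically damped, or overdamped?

Series springs: 1/k_eq = 3/162000, so k_eq = 162000/3 = 54000 N/m.
c_c = 2√(k_eq·m) = 12500 N·s/m; ζ = c/c_c = 7000/12500 = 0.560.
Since ζ < 1 the system is underdamped.

underdamped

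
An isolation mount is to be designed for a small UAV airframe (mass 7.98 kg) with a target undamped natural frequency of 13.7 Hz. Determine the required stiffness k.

ω_n = 2πf_n = 2π × 13.7 = 86.08 rad/s.
k = m·ω_n² = 7.98 × 86.08² = 7.98 × 7410 = 59130 N/m.

59100 N/m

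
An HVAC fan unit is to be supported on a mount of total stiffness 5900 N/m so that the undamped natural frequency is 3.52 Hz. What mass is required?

ω_n = 2πf_n = 2π × 3.52 = 22.12 rad/s.
m = k/ω_n² = 5900/22.12² = 5900/489.2 = 12.06 kg.

12.1 kg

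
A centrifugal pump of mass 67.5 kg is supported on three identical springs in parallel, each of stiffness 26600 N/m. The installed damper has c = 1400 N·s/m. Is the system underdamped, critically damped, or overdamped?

Parallel springs add: k_eq = 3 × 26600 = 79800 N/m.
c_c = 2√(k_eq·m) = 4642 N·s/m; ζ = c/c_c = 1400/4642 = 0.302.
Since ζ < 1 the system is underdamped.

underdamped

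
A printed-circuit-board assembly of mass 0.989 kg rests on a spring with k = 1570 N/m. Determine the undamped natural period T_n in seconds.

0.158 s

ω_n = √(k/m) = √(1570/0.989) = √1587 = 39.84 rad/s.
T_n = 2π/ω_n = 6.283/39.84 = 0.1577 s.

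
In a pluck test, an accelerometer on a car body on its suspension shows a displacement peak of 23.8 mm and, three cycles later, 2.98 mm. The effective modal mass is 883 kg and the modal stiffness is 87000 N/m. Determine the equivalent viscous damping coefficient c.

1920 N·s/m

Logarithmic decrement δ = (1/n)·ln(x₀/x_n) = (1/3)·ln(23.8/2.98) = (1/3)·ln(7.987) = 0.6926.
ζ = δ/√(4π² + δ²) = 0.6926/√(39.48 + 0.480) = 0.6926/6.321 = 0.1096.
c = ζ · 2√(km) = 0.1096 × 2√(87000 × 883) = 0.1096 × 17530 = 1921 N·s/m.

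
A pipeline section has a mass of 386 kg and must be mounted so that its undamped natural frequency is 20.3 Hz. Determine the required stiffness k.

6280000 N/m

ω_n = 2πf_n = 2π × 20.3 = 127.5 rad/s.
k = m·ω_n² = 386 × 127.5² = 386 × 16270 = 6280000 N/m.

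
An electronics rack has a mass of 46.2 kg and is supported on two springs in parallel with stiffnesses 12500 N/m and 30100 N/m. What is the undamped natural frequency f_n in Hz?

Parallel springs add: k_eq = 12500 + 30100 = 42600 N/m.
ω_n = √(k_eq/m) = √(42600/46.2) = √922.1 = 30.37 rad/s.
f_n = ω_n/(2π) = 30.37/6.283 = 4.833 Hz.

4.83 Hz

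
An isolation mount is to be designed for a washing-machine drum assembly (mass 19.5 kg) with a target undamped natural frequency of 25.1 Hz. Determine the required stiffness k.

ω_n = 2πf_n = 2π × 25.1 = 157.7 rad/s.
k = m·ω_n² = 19.5 × 157.7² = 19.5 × 24870 = 485000 N/m.

485000 N/m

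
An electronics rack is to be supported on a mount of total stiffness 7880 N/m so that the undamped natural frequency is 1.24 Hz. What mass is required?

130 kg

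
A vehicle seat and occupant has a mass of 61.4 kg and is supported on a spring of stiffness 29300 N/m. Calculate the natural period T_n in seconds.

ω_n = √(k/m) = √(29300/61.4) = √477.2 = 21.84 rad/s.
T_n = 2π/ω_n = 6.283/21.84 = 0.2876 s.

0.288 s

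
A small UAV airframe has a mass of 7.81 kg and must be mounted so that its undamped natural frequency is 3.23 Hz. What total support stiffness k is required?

3220 N/m

ω_n = 2πf_n = 2π × 3.23 = 20.29 rad/s.
k = m·ω_n² = 7.81 × 20.29² = 7.81 × 411.9 = 3217 N/m.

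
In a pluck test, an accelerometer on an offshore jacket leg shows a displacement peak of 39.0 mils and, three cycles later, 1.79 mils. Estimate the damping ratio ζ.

Logarithmic decrement δ = (1/n)·ln(x₀/x_n) = (1/3)·ln(39.0/1.79) = (1/3)·ln(21.79) = 1.027.
ζ = δ/√(4π² + δ²) = 1.027/√(39.48 + 1.05) = 1.027/6.367 = 0.1613.

0.161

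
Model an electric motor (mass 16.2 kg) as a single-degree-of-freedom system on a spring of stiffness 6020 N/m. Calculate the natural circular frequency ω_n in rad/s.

19.3 rad/s

ω_n = √(k/m) = √(6020/16.2) = √371.6 = 19.28 rad/s.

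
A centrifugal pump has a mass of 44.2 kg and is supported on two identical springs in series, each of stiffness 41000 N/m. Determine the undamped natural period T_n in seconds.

0.292 s

Series springs: 1/k_eq = 2/41000, so k_eq = 41000/2 = 20500 N/m.
ω_n = √(k_eq/m) = √(20500/44.2) = √463.8 = 21.54 rad/s.
T_n = 2π/ω_n = 6.283/21.54 = 0.2918 s.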